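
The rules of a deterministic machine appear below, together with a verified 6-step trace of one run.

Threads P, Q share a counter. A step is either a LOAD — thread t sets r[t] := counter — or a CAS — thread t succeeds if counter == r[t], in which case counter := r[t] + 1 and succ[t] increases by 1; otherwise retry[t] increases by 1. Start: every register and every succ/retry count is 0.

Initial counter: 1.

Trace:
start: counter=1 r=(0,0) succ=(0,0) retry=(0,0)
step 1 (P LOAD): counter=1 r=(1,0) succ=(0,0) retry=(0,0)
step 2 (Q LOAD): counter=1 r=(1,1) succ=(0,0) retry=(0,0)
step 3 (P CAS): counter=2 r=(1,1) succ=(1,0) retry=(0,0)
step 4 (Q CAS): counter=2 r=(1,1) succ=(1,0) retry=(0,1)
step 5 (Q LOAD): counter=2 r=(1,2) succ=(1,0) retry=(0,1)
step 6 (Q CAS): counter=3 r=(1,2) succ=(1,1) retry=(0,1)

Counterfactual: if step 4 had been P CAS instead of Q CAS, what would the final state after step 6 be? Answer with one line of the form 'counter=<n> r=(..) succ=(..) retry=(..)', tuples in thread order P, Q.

(re-executing from step 4 with the substitution; state before step 4: counter=2 r=(1,1) succ=(1,0) retry=(0,0))
step 4 (P CAS): counter=2 r=(1,1) succ=(1,0) retry=(1,0)
step 5 (Q LOAD): counter=2 r=(1,2) succ=(1,0) retry=(1,0)
step 6 (Q CAS): counter=3 r=(1,2) succ=(1,1) retry=(1,0)

counter=3 r=(1,2) succ=(1,1) retry=(1,0)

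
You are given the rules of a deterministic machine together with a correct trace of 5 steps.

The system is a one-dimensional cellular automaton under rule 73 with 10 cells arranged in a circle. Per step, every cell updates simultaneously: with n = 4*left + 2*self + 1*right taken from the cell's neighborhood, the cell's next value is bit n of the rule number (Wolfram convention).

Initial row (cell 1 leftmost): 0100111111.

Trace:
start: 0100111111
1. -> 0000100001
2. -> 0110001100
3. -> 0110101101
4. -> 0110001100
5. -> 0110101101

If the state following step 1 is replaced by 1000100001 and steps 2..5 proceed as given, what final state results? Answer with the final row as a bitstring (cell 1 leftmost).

1000101101

state after step 1 := 1000100001
2. -> 1010001101
3. -> 1000101101
4. -> 1010001101
5. -> 1000101101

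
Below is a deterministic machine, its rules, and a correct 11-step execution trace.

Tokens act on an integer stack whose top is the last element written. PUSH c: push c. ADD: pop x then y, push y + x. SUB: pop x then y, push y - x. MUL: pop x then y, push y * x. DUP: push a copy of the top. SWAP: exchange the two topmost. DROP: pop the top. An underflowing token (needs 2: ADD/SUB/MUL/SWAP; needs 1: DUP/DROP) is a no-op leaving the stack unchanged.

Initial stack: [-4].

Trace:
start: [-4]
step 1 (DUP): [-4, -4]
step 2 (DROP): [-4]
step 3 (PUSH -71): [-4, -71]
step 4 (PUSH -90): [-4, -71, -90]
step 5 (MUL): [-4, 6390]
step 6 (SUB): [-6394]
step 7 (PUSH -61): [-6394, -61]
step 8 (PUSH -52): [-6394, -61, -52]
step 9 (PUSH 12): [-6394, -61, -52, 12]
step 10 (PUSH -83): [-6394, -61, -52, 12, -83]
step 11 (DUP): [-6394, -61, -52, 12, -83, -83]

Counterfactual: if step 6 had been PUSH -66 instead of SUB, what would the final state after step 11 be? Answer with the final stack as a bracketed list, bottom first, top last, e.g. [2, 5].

[-4, 6390, -66, -61, -52, 12, -83, -83]

(re-executing from step 6 with the substitution; state before step 6: [-4, 6390])
step 6 (PUSH -66): [-4, 6390, -66]
step 7 (PUSH -61): [-4, 6390, -66, -61]
step 8 (PUSH -52): [-4, 6390, -66, -61, -52]
step 9 (PUSH 12): [-4, 6390, -66, -61, -52, 12]
step 10 (PUSH -83): [-4, 6390, -66, -61, -52, 12, -83]
step 11 (DUP): [-4, 6390, -66, -61, -52, 12, -83, -83]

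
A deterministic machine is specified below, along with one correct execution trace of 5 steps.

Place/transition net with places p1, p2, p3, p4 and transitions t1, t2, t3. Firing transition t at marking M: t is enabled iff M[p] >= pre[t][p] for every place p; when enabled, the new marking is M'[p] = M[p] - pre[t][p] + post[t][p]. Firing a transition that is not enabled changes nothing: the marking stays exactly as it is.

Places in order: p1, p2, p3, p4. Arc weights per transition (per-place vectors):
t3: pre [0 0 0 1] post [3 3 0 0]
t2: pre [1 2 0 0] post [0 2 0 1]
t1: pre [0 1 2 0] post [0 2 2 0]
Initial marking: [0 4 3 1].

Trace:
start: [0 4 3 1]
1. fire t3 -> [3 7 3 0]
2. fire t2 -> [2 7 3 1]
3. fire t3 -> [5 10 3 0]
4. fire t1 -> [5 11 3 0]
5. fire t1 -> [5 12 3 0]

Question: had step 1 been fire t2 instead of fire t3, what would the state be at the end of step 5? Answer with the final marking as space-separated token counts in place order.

3 9 3 0

(re-executing from step 1 with the substitution; state before step 1: [0 4 3 1])
1. fire t2 -> [0 4 3 1]
2. fire t2 -> [0 4 3 1]
3. fire t3 -> [3 7 3 0]
4. fire t1 -> [3 8 3 0]
5. fire t1 -> [3 9 3 0]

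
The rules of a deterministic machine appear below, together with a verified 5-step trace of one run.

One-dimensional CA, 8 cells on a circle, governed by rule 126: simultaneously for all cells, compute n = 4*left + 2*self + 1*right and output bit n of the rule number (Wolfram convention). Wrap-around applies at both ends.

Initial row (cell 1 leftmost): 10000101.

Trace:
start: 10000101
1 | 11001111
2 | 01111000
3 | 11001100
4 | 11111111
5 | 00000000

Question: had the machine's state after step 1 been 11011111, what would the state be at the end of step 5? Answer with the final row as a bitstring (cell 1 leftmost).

state after step 1 := 11011111
2 | 01110000
3 | 11011000
4 | 11111101
5 | 00000111

00000111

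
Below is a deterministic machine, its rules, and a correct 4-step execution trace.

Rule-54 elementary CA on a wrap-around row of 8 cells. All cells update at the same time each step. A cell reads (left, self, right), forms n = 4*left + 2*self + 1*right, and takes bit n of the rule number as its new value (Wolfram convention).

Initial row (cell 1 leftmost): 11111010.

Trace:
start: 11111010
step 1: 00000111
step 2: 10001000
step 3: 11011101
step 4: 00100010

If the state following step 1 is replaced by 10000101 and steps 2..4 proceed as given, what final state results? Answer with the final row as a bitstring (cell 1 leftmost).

state after step 1 := 10000101
step 2: 01001110
step 3: 11110001
step 4: 00001010

00001010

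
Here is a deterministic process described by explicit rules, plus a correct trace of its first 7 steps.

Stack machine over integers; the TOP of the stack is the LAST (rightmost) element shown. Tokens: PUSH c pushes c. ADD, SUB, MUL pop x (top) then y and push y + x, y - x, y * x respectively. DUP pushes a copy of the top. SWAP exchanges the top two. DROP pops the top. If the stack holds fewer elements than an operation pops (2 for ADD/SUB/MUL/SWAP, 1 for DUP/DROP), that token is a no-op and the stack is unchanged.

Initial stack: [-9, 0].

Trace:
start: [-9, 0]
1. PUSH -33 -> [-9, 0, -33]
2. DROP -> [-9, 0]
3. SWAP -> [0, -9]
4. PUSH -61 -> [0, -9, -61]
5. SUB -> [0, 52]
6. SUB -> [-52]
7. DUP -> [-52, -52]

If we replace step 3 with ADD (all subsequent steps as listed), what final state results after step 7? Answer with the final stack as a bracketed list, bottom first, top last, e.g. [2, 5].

[52, 52]

(re-executing from step 3 with the substitution; state before step 3: [-9, 0])
3. ADD -> [-9]
4. PUSH -61 -> [-9, -61]
5. SUB -> [52]
6. SUB -> [52]
7. DUP -> [52, 52]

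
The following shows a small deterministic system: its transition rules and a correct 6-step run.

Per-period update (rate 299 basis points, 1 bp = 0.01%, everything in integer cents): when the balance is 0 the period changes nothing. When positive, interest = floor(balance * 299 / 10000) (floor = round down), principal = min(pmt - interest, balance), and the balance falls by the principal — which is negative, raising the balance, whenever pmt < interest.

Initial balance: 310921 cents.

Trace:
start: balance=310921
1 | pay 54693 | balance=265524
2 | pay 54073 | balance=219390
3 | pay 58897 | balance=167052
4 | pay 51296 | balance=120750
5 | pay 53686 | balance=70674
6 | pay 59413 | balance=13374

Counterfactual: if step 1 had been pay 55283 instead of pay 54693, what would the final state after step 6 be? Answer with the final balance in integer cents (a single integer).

12691

(re-executing from step 1 with the substitution; state before step 1: balance=310921)
1 | pay 55283 | balance=264934
2 | pay 54073 | balance=218782
3 | pay 58897 | balance=166426
4 | pay 51296 | balance=120106
5 | pay 53686 | balance=70011
6 | pay 59413 | balance=12691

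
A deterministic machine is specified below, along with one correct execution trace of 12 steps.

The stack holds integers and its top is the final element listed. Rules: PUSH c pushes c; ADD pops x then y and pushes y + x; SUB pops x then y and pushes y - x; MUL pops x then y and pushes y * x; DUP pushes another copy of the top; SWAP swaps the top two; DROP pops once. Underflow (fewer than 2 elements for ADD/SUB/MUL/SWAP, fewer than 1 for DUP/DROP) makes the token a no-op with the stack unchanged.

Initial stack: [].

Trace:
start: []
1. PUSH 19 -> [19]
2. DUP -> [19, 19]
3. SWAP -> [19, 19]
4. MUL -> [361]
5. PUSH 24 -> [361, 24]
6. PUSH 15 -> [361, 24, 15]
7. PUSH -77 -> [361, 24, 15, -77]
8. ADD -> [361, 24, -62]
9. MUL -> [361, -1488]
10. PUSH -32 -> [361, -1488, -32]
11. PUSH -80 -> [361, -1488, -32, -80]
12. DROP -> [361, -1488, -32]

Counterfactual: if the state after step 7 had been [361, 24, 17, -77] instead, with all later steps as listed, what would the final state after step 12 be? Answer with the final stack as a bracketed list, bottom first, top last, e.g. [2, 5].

[361, -1440, -32]

state after step 7 := [361, 24, 17, -77]
8. ADD -> [361, 24, -60]
9. MUL -> [361, -1440]
10. PUSH -32 -> [361, -1440, -32]
11. PUSH -80 -> [361, -1440, -32, -80]
12. DROP -> [361, -1440, -32]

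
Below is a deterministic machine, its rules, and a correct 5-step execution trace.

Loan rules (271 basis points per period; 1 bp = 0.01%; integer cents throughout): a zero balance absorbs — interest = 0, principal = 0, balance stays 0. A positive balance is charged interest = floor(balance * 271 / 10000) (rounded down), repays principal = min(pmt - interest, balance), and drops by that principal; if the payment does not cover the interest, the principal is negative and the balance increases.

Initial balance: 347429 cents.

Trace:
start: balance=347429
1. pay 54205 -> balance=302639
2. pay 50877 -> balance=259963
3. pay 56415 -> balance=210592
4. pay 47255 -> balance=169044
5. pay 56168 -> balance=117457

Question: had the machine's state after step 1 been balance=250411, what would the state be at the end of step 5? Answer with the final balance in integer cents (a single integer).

59333

state after step 1 := balance=250411
2. pay 50877 -> balance=206320
3. pay 56415 -> balance=155496
4. pay 47255 -> balance=112454
5. pay 56168 -> balance=59333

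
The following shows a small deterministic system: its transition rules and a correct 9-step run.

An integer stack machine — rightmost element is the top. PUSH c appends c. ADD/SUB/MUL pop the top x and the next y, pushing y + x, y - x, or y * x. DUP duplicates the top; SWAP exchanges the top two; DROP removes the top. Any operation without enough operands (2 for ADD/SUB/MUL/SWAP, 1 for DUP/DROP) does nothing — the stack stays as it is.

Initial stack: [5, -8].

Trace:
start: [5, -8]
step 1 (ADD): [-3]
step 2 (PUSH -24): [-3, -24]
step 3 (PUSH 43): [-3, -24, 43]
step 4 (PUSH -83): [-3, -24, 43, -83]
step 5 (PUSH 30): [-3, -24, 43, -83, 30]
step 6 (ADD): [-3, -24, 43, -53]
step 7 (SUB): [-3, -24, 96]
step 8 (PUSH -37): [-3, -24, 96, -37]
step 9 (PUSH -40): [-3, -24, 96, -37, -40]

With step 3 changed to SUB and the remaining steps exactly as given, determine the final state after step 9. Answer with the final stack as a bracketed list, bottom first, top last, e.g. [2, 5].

(re-executing from step 3 with the substitution; state before step 3: [-3, -24])
step 3 (SUB): [21]
step 4 (PUSH -83): [21, -83]
step 5 (PUSH 30): [21, -83, 30]
step 6 (ADD): [21, -53]
step 7 (SUB): [74]
step 8 (PUSH -37): [74, -37]
step 9 (PUSH -40): [74, -37, -40]

[74, -37, -40]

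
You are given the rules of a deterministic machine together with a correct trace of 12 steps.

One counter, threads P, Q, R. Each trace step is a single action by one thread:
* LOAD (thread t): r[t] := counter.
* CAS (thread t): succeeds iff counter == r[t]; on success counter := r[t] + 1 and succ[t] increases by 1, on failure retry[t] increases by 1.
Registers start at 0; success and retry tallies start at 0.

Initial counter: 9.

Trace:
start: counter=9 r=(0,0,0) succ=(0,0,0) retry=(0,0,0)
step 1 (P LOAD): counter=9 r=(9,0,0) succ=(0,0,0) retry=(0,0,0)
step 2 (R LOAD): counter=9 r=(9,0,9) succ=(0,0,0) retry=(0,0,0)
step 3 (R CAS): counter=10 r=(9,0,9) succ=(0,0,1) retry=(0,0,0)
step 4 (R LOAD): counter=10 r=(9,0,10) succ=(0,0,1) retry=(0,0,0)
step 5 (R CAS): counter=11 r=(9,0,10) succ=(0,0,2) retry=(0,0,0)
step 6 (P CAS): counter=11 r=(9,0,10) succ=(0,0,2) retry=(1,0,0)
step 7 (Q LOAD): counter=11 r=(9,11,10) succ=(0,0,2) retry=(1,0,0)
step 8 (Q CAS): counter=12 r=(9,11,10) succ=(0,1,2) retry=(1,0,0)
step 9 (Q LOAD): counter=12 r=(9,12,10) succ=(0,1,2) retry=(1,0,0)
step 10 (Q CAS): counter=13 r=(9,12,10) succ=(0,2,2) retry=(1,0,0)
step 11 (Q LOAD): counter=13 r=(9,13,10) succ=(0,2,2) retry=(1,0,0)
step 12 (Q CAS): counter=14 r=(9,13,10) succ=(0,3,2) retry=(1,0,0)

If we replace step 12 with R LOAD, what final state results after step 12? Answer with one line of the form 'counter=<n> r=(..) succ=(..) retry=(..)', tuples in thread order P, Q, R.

counter=13 r=(9,13,13) succ=(0,2,2) retry=(1,0,0)

(re-executing from step 12 with the substitution; state before step 12: counter=13 r=(9,13,10) succ=(0,2,2) retry=(1,0,0))
step 12 (R LOAD): counter=13 r=(9,13,13) succ=(0,2,2) retry=(1,0,0)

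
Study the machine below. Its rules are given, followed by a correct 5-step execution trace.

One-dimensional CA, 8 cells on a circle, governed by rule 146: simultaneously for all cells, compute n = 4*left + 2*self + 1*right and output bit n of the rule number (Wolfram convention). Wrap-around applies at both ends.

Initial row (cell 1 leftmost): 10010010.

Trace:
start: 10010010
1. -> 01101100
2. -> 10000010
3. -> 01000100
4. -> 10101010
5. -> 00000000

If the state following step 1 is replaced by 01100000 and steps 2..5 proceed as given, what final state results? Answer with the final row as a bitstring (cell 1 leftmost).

state after step 1 := 01100000
2. -> 10010000
3. -> 01101001
4. -> 00000110
5. -> 00001001

00001001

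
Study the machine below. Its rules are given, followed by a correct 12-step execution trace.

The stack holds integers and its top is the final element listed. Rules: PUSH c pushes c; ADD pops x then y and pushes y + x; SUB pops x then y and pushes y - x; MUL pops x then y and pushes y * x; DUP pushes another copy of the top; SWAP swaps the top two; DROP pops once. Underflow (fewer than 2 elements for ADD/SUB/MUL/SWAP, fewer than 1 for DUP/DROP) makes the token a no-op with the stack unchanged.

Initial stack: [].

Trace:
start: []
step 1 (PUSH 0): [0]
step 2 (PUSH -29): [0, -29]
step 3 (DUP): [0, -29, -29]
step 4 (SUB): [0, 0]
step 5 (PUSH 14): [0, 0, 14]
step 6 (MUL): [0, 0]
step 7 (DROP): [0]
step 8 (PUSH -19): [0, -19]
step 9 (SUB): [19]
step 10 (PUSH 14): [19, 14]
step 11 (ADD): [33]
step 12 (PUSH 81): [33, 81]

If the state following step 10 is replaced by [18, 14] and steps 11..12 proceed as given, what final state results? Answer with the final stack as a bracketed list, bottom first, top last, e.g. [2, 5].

[32, 81]

state after step 10 := [18, 14]
step 11 (ADD): [32]
step 12 (PUSH 81): [32, 81]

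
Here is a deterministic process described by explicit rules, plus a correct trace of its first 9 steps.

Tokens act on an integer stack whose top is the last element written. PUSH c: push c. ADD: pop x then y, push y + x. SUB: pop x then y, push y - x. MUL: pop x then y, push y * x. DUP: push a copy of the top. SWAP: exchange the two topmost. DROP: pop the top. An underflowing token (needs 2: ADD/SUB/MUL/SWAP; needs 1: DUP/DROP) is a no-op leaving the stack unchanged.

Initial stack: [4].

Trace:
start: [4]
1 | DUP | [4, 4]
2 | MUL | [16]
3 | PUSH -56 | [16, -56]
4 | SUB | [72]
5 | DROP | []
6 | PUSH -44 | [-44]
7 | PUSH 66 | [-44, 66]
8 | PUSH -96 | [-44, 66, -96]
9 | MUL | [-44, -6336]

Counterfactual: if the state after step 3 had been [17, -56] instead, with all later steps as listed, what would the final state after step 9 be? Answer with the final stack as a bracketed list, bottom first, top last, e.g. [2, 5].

[-44, -6336]

state after step 3 := [17, -56]
4 | SUB | [73]
5 | DROP | []
6 | PUSH -44 | [-44]
7 | PUSH 66 | [-44, 66]
8 | PUSH -96 | [-44, 66, -96]
9 | MUL | [-44, -6336]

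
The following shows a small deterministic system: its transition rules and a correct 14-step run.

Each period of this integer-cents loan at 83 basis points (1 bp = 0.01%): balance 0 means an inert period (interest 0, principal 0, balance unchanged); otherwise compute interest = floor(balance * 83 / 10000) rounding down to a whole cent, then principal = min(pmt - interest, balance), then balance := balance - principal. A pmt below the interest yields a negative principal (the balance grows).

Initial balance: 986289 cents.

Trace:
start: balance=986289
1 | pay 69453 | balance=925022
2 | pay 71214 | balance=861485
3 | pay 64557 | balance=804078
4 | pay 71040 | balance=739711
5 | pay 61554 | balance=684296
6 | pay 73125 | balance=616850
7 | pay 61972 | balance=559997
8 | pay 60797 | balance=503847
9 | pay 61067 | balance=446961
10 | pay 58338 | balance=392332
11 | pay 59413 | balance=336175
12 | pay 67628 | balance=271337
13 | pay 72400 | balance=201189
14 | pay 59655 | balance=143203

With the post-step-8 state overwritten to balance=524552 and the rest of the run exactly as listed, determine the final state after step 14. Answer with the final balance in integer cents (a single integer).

164961

state after step 8 := balance=524552
9 | pay 61067 | balance=467838
10 | pay 58338 | balance=413383
11 | pay 59413 | balance=357401
12 | pay 67628 | balance=292739
13 | pay 72400 | balance=222768
14 | pay 59655 | balance=164961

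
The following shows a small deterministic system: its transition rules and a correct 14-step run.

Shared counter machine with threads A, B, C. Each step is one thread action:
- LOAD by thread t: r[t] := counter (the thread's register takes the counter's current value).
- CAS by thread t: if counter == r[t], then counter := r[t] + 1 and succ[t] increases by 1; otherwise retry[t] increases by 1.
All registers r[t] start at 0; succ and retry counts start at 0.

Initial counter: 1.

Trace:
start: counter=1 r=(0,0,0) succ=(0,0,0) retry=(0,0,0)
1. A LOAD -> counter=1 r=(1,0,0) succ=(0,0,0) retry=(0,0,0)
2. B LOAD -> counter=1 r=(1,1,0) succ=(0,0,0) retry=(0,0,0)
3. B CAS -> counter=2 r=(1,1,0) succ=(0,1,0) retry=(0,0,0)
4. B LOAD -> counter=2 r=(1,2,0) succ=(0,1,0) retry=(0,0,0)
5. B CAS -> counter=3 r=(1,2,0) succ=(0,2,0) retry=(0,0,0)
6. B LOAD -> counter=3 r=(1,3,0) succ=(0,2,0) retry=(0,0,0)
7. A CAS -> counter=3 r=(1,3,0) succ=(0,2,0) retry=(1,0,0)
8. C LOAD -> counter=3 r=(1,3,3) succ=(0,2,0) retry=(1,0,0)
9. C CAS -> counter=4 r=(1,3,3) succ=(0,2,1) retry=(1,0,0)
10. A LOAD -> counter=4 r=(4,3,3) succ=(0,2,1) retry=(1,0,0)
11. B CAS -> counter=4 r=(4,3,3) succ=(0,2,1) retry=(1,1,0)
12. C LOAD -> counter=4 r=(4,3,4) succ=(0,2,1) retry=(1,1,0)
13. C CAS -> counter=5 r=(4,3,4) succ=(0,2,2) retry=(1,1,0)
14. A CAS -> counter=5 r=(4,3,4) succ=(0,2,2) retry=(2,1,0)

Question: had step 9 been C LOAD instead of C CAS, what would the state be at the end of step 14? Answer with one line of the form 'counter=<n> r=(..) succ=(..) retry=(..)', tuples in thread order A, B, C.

counter=5 r=(3,3,4) succ=(0,3,1) retry=(2,0,0)

(re-executing from step 9 with the substitution; state before step 9: counter=3 r=(1,3,3) succ=(0,2,0) retry=(1,0,0))
9. C LOAD -> counter=3 r=(1,3,3) succ=(0,2,0) retry=(1,0,0)
10. A LOAD -> counter=3 r=(3,3,3) succ=(0,2,0) retry=(1,0,0)
11. B CAS -> counter=4 r=(3,3,3) succ=(0,3,0) retry=(1,0,0)
12. C LOAD -> counter=4 r=(3,3,4) succ=(0,3,0) retry=(1,0,0)
13. C CAS -> counter=5 r=(3,3,4) succ=(0,3,1) retry=(1,0,0)
14. A CAS -> counter=5 r=(3,3,4) succ=(0,3,1) retry=(2,0,0)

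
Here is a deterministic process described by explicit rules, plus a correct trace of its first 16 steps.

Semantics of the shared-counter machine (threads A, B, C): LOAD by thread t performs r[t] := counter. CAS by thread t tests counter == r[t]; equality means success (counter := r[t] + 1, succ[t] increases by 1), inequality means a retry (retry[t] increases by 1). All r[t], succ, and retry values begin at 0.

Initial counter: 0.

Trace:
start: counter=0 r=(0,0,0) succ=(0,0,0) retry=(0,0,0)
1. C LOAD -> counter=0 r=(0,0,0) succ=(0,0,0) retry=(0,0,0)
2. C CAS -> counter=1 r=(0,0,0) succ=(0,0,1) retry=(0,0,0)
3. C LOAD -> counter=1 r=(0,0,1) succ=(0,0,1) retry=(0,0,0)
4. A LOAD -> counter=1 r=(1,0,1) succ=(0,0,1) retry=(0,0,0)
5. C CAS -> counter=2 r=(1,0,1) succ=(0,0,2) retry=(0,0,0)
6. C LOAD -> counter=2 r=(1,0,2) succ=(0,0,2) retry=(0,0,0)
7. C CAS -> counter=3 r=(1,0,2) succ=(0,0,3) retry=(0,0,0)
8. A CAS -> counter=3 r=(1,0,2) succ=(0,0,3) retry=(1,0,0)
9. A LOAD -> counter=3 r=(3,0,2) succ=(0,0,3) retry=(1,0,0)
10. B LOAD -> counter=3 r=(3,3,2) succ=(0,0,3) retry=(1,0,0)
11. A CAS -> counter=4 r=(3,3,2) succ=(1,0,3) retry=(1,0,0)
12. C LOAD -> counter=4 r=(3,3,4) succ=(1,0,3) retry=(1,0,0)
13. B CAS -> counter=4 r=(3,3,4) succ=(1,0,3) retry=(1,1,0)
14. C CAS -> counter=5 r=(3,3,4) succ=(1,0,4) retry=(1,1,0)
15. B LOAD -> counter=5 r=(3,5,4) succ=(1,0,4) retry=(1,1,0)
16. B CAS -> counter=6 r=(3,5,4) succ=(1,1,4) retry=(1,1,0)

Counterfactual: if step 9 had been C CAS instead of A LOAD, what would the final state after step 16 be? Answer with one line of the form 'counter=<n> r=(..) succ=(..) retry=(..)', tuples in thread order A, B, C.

counter=5 r=(1,4,3) succ=(0,2,3) retry=(2,0,2)

(re-executing from step 9 with the substitution; state before step 9: counter=3 r=(1,0,2) succ=(0,0,3) retry=(1,0,0))
9. C CAS -> counter=3 r=(1,0,2) succ=(0,0,3) retry=(1,0,1)
10. B LOAD -> counter=3 r=(1,3,2) succ=(0,0,3) retry=(1,0,1)
11. A CAS -> counter=3 r=(1,3,2) succ=(0,0,3) retry=(2,0,1)
12. C LOAD -> counter=3 r=(1,3,3) succ=(0,0,3) retry=(2,0,1)
13. B CAS -> counter=4 r=(1,3,3) succ=(0,1,3) retry=(2,0,1)
14. C CAS -> counter=4 r=(1,3,3) succ=(0,1,3) retry=(2,0,2)
15. B LOAD -> counter=4 r=(1,4,3) succ=(0,1,3) retry=(2,0,2)
16. B CAS -> counter=5 r=(1,4,3) succ=(0,2,3) retry=(2,0,2)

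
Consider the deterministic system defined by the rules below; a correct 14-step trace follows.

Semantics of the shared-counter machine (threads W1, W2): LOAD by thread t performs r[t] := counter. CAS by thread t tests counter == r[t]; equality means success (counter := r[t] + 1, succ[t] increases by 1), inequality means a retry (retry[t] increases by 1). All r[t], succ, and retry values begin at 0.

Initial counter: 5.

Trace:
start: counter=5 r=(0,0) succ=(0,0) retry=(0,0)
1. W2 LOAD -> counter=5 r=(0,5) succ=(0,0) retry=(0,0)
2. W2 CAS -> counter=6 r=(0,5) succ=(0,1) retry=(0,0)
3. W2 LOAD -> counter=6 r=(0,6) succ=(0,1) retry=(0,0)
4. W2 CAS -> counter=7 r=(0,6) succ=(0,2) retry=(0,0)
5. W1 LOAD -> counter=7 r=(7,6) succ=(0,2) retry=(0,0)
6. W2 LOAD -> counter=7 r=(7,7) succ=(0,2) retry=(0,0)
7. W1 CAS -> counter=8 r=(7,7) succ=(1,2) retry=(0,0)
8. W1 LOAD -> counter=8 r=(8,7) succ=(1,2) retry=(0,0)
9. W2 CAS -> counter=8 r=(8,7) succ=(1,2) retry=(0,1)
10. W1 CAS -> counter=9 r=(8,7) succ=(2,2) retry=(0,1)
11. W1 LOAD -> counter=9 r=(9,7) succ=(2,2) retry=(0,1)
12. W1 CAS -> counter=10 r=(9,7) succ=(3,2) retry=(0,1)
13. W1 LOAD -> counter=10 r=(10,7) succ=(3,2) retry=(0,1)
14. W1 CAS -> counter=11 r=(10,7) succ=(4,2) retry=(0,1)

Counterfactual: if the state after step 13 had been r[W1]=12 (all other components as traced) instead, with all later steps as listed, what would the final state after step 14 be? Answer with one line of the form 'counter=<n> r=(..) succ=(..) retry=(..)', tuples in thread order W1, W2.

counter=10 r=(12,7) succ=(3,2) retry=(1,1)

state after step 13 := counter=10 r=(12,7) succ=(3,2) retry=(0,1)
14. W1 CAS -> counter=10 r=(12,7) succ=(3,2) retry=(1,1)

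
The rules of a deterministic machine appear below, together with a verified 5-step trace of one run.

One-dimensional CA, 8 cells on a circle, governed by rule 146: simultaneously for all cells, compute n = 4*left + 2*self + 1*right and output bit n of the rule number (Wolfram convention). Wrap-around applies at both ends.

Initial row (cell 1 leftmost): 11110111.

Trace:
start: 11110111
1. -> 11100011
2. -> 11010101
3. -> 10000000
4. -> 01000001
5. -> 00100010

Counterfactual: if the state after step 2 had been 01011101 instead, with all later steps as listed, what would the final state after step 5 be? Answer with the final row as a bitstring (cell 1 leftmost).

00100010

state after step 2 := 01011101
3. -> 00001000
4. -> 00010100
5. -> 00100010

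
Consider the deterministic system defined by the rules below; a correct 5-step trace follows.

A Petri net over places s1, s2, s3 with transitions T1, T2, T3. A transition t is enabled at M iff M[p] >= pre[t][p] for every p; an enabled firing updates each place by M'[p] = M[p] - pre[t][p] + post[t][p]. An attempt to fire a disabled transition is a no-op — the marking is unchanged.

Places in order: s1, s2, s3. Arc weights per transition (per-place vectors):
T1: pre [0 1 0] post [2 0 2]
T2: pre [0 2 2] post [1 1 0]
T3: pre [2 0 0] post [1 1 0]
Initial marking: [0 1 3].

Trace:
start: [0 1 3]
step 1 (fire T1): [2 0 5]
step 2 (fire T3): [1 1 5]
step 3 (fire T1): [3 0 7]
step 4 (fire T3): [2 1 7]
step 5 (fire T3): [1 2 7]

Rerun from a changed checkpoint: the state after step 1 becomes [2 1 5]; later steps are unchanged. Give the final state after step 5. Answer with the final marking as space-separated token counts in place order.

state after step 1 := [2 1 5]
step 2 (fire T3): [1 2 5]
step 3 (fire T1): [3 1 7]
step 4 (fire T3): [2 2 7]
step 5 (fire T3): [1 3 7]

1 3 7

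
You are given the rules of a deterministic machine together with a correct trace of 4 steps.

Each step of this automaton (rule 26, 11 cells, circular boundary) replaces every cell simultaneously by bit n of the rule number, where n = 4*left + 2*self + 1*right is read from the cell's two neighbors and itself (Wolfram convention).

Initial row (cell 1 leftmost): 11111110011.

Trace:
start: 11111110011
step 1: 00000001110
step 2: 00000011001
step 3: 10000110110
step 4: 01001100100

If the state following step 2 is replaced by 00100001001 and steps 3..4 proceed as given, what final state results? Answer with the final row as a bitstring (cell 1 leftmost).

state after step 2 := 00100001001
step 3: 11010010110
step 4: 10001100100

10001100100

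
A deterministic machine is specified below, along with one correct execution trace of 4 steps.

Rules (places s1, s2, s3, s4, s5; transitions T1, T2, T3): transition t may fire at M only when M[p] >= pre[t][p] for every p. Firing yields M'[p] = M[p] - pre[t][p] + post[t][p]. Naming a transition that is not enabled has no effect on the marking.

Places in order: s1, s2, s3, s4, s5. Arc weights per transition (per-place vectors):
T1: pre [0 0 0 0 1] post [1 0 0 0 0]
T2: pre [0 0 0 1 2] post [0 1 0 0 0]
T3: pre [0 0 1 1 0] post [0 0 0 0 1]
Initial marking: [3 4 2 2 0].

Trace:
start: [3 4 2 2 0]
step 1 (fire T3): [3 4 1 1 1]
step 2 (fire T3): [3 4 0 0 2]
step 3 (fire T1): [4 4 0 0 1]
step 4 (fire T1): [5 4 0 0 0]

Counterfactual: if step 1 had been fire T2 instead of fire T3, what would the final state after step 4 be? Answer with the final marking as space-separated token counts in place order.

4 4 1 1 0

(re-executing from step 1 with the substitution; state before step 1: [3 4 2 2 0])
step 1 (fire T2): [3 4 2 2 0]
step 2 (fire T3): [3 4 1 1 1]
step 3 (fire T1): [4 4 1 1 0]
step 4 (fire T1): [4 4 1 1 0]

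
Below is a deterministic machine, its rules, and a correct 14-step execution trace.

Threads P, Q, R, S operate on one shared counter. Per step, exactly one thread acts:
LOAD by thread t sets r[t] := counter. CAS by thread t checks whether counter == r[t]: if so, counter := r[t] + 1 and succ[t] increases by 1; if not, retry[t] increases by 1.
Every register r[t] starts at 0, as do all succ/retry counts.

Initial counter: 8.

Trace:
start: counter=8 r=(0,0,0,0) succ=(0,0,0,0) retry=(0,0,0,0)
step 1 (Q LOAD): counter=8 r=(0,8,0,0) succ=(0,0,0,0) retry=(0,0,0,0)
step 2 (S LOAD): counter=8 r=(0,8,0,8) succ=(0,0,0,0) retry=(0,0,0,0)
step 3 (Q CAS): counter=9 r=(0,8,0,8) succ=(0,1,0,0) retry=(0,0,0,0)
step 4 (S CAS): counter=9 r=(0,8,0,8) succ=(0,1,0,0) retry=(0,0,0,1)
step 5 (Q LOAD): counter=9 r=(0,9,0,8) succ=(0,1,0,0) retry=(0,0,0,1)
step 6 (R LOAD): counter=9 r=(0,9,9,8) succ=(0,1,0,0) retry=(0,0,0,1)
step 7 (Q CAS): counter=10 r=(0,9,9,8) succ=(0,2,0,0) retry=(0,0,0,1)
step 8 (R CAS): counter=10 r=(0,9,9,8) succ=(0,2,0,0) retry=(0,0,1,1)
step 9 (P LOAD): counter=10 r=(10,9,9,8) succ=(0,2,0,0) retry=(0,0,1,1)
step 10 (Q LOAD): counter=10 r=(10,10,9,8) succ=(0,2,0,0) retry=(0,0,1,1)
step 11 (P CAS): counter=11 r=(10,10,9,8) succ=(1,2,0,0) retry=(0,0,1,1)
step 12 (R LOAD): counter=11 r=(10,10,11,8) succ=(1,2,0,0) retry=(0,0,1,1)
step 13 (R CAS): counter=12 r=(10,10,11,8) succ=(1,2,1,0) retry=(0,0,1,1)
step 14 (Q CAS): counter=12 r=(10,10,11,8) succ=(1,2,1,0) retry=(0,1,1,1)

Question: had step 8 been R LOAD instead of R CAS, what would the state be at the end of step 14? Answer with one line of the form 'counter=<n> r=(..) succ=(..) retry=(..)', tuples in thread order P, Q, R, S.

counter=12 r=(10,10,11,8) succ=(1,2,1,0) retry=(0,1,0,1)

(re-executing from step 8 with the substitution; state before step 8: counter=10 r=(0,9,9,8) succ=(0,2,0,0) retry=(0,0,0,1))
step 8 (R LOAD): counter=10 r=(0,9,10,8) succ=(0,2,0,0) retry=(0,0,0,1)
step 9 (P LOAD): counter=10 r=(10,9,10,8) succ=(0,2,0,0) retry=(0,0,0,1)
step 10 (Q LOAD): counter=10 r=(10,10,10,8) succ=(0,2,0,0) retry=(0,0,0,1)
step 11 (P CAS): counter=11 r=(10,10,10,8) succ=(1,2,0,0) retry=(0,0,0,1)
step 12 (R LOAD): counter=11 r=(10,10,11,8) succ=(1,2,0,0) retry=(0,0,0,1)
step 13 (R CAS): counter=12 r=(10,10,11,8) succ=(1,2,1,0) retry=(0,0,0,1)
step 14 (Q CAS): counter=12 r=(10,10,11,8) succ=(1,2,1,0) retry=(0,1,0,1)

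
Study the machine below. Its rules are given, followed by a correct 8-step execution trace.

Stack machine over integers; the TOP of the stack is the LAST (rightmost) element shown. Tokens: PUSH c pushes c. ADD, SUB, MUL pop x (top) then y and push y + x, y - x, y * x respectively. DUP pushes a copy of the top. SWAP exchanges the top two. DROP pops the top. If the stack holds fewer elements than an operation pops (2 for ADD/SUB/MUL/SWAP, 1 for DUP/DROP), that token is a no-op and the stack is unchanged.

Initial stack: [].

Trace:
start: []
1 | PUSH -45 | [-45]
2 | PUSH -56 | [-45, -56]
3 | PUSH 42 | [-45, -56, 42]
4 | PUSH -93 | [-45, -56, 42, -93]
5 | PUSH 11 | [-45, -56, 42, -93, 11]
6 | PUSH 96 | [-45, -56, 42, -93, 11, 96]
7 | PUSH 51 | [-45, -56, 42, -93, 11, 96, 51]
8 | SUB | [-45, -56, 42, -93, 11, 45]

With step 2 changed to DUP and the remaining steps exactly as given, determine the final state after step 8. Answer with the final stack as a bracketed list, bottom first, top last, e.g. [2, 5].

(re-executing from step 2 with the substitution; state before step 2: [-45])
2 | DUP | [-45, -45]
3 | PUSH 42 | [-45, -45, 42]
4 | PUSH -93 | [-45, -45, 42, -93]
5 | PUSH 11 | [-45, -45, 42, -93, 11]
6 | PUSH 96 | [-45, -45, 42, -93, 11, 96]
7 | PUSH 51 | [-45, -45, 42, -93, 11, 96, 51]
8 | SUB | [-45, -45, 42, -93, 11, 45]

[-45, -45, 42, -93, 11, 45]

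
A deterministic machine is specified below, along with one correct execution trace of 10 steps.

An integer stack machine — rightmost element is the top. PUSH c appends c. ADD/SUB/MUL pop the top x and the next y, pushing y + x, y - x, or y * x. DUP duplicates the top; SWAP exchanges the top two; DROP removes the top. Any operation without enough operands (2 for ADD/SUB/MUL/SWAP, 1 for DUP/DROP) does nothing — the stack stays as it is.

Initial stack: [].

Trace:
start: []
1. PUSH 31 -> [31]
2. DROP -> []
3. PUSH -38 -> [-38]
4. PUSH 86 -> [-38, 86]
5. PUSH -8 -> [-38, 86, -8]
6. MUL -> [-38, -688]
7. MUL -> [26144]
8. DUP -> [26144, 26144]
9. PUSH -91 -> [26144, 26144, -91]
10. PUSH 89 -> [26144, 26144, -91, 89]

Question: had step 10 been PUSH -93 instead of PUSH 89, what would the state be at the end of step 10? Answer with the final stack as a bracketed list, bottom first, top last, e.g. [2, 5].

[26144, 26144, -91, -93]

(re-executing from step 10 with the substitution; state before step 10: [26144, 26144, -91])
10. PUSH -93 -> [26144, 26144, -91, -93]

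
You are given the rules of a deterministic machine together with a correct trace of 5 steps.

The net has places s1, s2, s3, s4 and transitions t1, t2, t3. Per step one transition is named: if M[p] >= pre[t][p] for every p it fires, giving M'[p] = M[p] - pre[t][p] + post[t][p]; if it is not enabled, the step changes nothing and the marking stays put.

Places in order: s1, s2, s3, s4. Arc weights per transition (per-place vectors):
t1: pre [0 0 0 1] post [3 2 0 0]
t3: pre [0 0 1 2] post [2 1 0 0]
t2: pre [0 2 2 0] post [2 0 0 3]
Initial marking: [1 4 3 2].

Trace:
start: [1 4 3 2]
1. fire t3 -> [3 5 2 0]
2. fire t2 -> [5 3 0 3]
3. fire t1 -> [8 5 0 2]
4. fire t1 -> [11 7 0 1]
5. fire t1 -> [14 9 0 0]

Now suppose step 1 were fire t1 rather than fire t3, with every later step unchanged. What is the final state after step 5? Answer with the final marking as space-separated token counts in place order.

(re-executing from step 1 with the substitution; state before step 1: [1 4 3 2])
1. fire t1 -> [4 6 3 1]
2. fire t2 -> [6 4 1 4]
3. fire t1 -> [9 6 1 3]
4. fire t1 -> [12 8 1 2]
5. fire t1 -> [15 10 1 1]

15 10 1 1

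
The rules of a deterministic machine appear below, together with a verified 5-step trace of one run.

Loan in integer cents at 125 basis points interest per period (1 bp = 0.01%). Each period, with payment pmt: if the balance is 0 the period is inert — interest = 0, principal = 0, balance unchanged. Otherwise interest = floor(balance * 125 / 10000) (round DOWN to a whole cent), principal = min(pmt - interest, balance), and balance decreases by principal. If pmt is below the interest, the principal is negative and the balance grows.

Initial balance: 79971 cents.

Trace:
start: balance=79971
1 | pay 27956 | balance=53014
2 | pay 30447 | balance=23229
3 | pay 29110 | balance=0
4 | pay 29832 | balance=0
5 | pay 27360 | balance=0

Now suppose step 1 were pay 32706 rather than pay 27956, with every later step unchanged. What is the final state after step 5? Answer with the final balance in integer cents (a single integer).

(re-executing from step 1 with the substitution; state before step 1: balance=79971)
1 | pay 32706 | balance=48264
2 | pay 30447 | balance=18420
3 | pay 29110 | balance=0
4 | pay 29832 | balance=0
5 | pay 27360 | balance=0

0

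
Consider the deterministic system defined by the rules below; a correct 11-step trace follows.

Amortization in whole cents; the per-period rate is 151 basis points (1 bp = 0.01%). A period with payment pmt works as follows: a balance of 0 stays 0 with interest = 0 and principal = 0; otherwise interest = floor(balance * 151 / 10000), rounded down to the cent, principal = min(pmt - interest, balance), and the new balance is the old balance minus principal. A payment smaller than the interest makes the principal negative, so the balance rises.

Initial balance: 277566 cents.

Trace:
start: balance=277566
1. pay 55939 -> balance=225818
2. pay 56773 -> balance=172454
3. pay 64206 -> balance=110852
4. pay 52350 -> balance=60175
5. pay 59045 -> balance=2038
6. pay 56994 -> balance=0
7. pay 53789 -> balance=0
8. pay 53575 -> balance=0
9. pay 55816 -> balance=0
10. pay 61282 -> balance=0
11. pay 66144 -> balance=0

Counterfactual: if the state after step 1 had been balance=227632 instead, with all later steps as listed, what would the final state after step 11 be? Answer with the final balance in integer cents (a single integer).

state after step 1 := balance=227632
2. pay 56773 -> balance=174296
3. pay 64206 -> balance=112721
4. pay 52350 -> balance=62073
5. pay 59045 -> balance=3965
6. pay 56994 -> balance=0
7. pay 53789 -> balance=0
8. pay 53575 -> balance=0
9. pay 55816 -> balance=0
10. pay 61282 -> balance=0
11. pay 66144 -> balance=0

0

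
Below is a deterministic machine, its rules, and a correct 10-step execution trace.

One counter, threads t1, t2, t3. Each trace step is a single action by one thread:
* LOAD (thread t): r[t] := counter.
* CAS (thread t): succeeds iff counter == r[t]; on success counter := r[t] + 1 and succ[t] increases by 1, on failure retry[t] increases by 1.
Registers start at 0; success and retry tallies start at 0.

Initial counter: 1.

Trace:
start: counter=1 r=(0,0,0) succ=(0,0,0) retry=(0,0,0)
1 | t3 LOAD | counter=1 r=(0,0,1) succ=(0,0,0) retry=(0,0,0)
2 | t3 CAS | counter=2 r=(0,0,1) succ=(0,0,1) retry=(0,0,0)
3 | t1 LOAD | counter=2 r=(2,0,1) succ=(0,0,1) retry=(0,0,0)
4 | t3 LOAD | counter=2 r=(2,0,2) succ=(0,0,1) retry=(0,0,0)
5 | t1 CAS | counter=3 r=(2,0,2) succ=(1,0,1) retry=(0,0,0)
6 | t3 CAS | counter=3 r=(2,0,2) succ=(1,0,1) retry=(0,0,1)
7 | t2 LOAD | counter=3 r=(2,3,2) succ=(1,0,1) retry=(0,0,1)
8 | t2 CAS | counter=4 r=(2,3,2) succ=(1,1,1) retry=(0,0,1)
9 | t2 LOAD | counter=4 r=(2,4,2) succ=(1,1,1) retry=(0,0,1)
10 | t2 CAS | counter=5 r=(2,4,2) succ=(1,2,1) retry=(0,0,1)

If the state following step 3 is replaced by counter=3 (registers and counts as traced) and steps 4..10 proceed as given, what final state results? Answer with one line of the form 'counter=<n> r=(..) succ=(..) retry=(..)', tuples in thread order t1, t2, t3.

counter=6 r=(2,5,3) succ=(0,2,2) retry=(1,0,0)

state after step 3 := counter=3 r=(2,0,1) succ=(0,0,1) retry=(0,0,0)
4 | t3 LOAD | counter=3 r=(2,0,3) succ=(0,0,1) retry=(0,0,0)
5 | t1 CAS | counter=3 r=(2,0,3) succ=(0,0,1) retry=(1,0,0)
6 | t3 CAS | counter=4 r=(2,0,3) succ=(0,0,2) retry=(1,0,0)
7 | t2 LOAD | counter=4 r=(2,4,3) succ=(0,0,2) retry=(1,0,0)
8 | t2 CAS | counter=5 r=(2,4,3) succ=(0,1,2) retry=(1,0,0)
9 | t2 LOAD | counter=5 r=(2,5,3) succ=(0,1,2) retry=(1,0,0)
10 | t2 CAS | counter=6 r=(2,5,3) succ=(0,2,2) retry=(1,0,0)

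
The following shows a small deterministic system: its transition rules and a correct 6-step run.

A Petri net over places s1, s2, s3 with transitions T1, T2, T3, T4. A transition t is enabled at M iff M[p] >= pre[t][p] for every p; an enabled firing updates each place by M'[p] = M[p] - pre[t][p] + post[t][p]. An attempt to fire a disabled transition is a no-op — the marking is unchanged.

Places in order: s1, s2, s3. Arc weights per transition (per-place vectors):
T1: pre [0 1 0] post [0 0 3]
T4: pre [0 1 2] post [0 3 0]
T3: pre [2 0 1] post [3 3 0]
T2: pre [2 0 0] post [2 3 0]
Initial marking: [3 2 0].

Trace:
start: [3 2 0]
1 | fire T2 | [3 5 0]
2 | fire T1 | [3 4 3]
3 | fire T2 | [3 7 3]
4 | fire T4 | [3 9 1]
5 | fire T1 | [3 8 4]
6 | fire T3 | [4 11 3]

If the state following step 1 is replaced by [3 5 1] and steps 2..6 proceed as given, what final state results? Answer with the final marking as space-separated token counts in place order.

4 11 4

state after step 1 := [3 5 1]
2 | fire T1 | [3 4 4]
3 | fire T2 | [3 7 4]
4 | fire T4 | [3 9 2]
5 | fire T1 | [3 8 5]
6 | fire T3 | [4 11 4]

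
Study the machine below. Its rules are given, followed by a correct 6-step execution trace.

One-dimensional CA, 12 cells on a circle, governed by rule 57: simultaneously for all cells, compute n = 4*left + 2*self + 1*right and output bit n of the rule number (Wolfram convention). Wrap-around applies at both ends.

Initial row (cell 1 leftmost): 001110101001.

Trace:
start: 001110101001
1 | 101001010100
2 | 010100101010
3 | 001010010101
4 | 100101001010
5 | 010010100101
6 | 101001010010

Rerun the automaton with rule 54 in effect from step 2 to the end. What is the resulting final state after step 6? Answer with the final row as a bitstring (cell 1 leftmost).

(re-executing steps 2..6 under rule 54; state before step 2: 101001010100)
2 | 111111111111
3 | 000000000000
4 | 000000000000
5 | 000000000000
6 | 000000000000

000000000000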